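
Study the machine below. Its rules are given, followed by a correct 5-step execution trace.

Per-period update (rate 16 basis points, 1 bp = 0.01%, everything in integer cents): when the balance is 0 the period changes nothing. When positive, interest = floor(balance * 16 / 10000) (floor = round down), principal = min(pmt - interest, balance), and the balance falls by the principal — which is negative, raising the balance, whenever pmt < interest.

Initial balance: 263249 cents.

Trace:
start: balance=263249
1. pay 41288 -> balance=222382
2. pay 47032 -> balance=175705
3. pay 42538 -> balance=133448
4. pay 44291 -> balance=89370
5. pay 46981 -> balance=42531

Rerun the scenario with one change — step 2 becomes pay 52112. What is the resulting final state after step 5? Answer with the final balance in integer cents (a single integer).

37427

(re-executing from step 2 with the substitution; state before step 2: balance=222382)
2. pay 52112 -> balance=170625
3. pay 42538 -> balance=128360
4. pay 44291 -> balance=84274
5. pay 46981 -> balance=37427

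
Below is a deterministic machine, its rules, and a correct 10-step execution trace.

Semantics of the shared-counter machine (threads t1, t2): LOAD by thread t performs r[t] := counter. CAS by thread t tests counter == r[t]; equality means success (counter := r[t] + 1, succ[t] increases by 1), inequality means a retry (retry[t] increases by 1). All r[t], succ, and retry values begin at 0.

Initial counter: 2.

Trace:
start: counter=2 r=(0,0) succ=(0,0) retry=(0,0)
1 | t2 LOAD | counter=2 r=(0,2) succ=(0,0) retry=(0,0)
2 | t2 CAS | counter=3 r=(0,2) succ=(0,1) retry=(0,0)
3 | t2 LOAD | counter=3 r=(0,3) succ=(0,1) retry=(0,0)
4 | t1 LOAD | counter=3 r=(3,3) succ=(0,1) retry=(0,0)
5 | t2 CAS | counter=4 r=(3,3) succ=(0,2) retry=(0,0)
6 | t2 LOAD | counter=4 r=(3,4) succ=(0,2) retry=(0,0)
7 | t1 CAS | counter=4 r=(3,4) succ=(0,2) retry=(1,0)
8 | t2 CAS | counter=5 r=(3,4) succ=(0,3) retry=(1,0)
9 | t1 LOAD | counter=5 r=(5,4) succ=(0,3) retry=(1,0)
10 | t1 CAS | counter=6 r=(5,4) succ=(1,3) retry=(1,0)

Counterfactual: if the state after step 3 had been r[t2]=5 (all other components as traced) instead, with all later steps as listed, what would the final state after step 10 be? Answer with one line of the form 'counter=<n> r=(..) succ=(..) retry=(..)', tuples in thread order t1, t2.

state after step 3 := counter=3 r=(0,5) succ=(0,1) retry=(0,0)
4 | t1 LOAD | counter=3 r=(3,5) succ=(0,1) retry=(0,0)
5 | t2 CAS | counter=3 r=(3,5) succ=(0,1) retry=(0,1)
6 | t2 LOAD | counter=3 r=(3,3) succ=(0,1) retry=(0,1)
7 | t1 CAS | counter=4 r=(3,3) succ=(1,1) retry=(0,1)
8 | t2 CAS | counter=4 r=(3,3) succ=(1,1) retry=(0,2)
9 | t1 LOAD | counter=4 r=(4,3) succ=(1,1) retry=(0,2)
10 | t1 CAS | counter=5 r=(4,3) succ=(2,1) retry=(0,2)

counter=5 r=(4,3) succ=(2,1) retry=(0,2)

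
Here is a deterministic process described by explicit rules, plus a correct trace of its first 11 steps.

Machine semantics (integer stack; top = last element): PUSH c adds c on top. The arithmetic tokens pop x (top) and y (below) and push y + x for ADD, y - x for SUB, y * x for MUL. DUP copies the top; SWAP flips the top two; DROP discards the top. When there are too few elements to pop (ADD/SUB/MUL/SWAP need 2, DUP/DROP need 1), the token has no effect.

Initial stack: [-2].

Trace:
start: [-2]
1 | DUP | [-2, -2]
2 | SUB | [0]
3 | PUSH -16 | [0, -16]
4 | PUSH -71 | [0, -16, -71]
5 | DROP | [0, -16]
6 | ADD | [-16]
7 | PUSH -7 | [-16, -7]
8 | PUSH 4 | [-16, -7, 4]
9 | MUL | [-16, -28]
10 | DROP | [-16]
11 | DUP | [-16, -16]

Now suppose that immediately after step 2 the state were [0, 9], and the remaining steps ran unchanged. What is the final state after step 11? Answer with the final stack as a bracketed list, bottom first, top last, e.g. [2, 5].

[0, -7, -7]

state after step 2 := [0, 9]
3 | PUSH -16 | [0, 9, -16]
4 | PUSH -71 | [0, 9, -16, -71]
5 | DROP | [0, 9, -16]
6 | ADD | [0, -7]
7 | PUSH -7 | [0, -7, -7]
8 | PUSH 4 | [0, -7, -7, 4]
9 | MUL | [0, -7, -28]
10 | DROP | [0, -7]
11 | DUP | [0, -7, -7]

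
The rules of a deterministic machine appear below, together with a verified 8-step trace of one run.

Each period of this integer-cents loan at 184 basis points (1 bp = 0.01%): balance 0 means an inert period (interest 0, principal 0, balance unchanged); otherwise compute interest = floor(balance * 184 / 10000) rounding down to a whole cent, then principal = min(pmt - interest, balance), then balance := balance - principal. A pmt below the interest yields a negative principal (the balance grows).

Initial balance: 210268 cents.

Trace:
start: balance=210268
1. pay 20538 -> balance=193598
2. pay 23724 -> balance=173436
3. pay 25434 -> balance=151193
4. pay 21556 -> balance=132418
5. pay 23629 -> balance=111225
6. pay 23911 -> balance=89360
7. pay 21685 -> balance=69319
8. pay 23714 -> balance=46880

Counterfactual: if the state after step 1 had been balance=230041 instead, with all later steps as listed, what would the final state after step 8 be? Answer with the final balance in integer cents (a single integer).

88283

state after step 1 := balance=230041
2. pay 23724 -> balance=210549
3. pay 25434 -> balance=188989
4. pay 21556 -> balance=170910
5. pay 23629 -> balance=150425
6. pay 23911 -> balance=129281
7. pay 21685 -> balance=109974
8. pay 23714 -> balance=88283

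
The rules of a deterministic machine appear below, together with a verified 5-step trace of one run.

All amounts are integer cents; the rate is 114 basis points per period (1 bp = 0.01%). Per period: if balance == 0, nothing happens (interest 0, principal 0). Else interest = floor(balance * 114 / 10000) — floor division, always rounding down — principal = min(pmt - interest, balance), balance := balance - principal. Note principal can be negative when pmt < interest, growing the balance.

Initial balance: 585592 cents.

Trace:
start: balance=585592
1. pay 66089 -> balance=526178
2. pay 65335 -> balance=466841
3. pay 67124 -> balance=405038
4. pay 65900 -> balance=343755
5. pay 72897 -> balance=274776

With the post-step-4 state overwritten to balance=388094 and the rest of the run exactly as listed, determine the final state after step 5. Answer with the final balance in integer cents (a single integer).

state after step 4 := balance=388094
5. pay 72897 -> balance=319621

319621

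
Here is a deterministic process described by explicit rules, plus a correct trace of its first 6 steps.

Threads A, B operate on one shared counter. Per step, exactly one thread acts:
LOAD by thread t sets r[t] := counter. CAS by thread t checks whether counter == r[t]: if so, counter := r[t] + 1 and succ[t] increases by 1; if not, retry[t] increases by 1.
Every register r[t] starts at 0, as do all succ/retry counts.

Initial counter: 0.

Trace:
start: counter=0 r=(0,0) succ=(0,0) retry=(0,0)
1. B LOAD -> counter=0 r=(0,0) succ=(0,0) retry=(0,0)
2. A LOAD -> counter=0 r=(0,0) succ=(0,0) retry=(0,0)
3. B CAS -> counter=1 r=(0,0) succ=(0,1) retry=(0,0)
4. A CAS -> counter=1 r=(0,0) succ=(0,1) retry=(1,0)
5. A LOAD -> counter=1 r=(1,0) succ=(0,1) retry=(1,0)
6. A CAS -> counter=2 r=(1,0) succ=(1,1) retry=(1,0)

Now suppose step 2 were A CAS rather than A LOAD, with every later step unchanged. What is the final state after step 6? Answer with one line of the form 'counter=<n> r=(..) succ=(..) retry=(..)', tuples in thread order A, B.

counter=2 r=(1,0) succ=(2,0) retry=(1,1)

(re-executing from step 2 with the substitution; state before step 2: counter=0 r=(0,0) succ=(0,0) retry=(0,0))
2. A CAS -> counter=1 r=(0,0) succ=(1,0) retry=(0,0)
3. B CAS -> counter=1 r=(0,0) succ=(1,0) retry=(0,1)
4. A CAS -> counter=1 r=(0,0) succ=(1,0) retry=(1,1)
5. A LOAD -> counter=1 r=(1,0) succ=(1,0) retry=(1,1)
6. A CAS -> counter=2 r=(1,0) succ=(2,0) retry=(1,1)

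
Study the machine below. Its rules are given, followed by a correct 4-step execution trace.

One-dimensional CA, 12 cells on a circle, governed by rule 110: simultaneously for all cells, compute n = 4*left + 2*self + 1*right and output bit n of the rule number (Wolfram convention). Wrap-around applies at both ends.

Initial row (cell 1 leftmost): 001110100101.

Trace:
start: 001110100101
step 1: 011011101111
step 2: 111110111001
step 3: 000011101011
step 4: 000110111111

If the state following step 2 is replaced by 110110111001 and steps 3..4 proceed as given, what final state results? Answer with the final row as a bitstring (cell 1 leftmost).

state after step 2 := 110110111001
step 3: 011111101011
step 4: 110000111111

110000111111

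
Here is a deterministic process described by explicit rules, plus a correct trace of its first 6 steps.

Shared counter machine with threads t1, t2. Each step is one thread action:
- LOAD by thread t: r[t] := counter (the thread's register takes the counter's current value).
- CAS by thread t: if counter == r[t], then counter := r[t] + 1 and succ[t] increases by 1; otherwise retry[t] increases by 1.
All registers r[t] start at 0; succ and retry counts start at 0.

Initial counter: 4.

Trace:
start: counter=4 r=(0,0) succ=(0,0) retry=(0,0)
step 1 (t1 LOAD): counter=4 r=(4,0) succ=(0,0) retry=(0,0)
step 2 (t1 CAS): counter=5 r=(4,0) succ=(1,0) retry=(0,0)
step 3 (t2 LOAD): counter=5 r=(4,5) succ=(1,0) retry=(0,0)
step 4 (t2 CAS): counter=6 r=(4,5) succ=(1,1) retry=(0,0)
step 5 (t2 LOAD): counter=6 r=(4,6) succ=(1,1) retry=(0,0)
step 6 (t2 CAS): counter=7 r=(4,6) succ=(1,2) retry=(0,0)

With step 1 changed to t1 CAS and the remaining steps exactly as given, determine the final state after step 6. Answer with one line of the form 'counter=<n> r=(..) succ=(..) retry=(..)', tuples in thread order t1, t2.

(re-executing from step 1 with the substitution; state before step 1: counter=4 r=(0,0) succ=(0,0) retry=(0,0))
step 1 (t1 CAS): counter=4 r=(0,0) succ=(0,0) retry=(1,0)
step 2 (t1 CAS): counter=4 r=(0,0) succ=(0,0) retry=(2,0)
step 3 (t2 LOAD): counter=4 r=(0,4) succ=(0,0) retry=(2,0)
step 4 (t2 CAS): counter=5 r=(0,4) succ=(0,1) retry=(2,0)
step 5 (t2 LOAD): counter=5 r=(0,5) succ=(0,1) retry=(2,0)
step 6 (t2 CAS): counter=6 r=(0,5) succ=(0,2) retry=(2,0)

counter=6 r=(0,5) succ=(0,2) retry=(2,0)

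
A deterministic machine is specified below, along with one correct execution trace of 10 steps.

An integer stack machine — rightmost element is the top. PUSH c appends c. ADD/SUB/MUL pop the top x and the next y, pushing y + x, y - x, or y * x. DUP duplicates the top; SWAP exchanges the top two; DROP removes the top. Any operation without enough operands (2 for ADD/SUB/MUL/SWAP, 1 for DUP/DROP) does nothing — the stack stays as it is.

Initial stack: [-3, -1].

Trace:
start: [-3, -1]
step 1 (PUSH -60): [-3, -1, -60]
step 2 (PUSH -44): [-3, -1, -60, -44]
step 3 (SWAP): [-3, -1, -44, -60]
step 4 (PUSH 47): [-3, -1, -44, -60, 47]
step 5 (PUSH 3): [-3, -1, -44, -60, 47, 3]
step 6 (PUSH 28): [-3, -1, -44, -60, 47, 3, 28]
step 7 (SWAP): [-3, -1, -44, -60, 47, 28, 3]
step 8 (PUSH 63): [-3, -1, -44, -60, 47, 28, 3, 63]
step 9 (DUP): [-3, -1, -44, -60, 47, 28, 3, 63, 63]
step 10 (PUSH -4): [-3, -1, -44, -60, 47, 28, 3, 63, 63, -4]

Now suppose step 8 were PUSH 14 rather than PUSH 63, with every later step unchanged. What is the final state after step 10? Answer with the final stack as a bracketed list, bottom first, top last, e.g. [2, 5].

[-3, -1, -44, -60, 47, 28, 3, 14, 14, -4]

(re-executing from step 8 with the substitution; state before step 8: [-3, -1, -44, -60, 47, 28, 3])
step 8 (PUSH 14): [-3, -1, -44, -60, 47, 28, 3, 14]
step 9 (DUP): [-3, -1, -44, -60, 47, 28, 3, 14, 14]
step 10 (PUSH -4): [-3, -1, -44, -60, 47, 28, 3, 14, 14, -4]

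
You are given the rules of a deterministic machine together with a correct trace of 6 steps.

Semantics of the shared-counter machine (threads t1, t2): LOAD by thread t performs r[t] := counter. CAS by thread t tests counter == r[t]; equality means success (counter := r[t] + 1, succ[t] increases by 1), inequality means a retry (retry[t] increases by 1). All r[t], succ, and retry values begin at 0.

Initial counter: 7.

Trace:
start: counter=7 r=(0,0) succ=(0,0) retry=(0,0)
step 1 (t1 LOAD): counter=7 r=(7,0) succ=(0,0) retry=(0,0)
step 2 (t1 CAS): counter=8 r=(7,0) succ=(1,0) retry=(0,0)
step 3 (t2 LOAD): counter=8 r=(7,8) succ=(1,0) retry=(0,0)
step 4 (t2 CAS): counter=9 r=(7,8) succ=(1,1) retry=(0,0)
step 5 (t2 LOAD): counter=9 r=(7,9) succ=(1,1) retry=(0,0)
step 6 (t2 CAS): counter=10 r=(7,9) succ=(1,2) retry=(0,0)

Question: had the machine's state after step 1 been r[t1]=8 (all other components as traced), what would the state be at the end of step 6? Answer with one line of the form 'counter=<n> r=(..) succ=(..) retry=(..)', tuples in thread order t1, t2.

counter=9 r=(8,8) succ=(0,2) retry=(1,0)

state after step 1 := counter=7 r=(8,0) succ=(0,0) retry=(0,0)
step 2 (t1 CAS): counter=7 r=(8,0) succ=(0,0) retry=(1,0)
step 3 (t2 LOAD): counter=7 r=(8,7) succ=(0,0) retry=(1,0)
step 4 (t2 CAS): counter=8 r=(8,7) succ=(0,1) retry=(1,0)
step 5 (t2 LOAD): counter=8 r=(8,8) succ=(0,1) retry=(1,0)
step 6 (t2 CAS): counter=9 r=(8,8) succ=(0,2) retry=(1,0)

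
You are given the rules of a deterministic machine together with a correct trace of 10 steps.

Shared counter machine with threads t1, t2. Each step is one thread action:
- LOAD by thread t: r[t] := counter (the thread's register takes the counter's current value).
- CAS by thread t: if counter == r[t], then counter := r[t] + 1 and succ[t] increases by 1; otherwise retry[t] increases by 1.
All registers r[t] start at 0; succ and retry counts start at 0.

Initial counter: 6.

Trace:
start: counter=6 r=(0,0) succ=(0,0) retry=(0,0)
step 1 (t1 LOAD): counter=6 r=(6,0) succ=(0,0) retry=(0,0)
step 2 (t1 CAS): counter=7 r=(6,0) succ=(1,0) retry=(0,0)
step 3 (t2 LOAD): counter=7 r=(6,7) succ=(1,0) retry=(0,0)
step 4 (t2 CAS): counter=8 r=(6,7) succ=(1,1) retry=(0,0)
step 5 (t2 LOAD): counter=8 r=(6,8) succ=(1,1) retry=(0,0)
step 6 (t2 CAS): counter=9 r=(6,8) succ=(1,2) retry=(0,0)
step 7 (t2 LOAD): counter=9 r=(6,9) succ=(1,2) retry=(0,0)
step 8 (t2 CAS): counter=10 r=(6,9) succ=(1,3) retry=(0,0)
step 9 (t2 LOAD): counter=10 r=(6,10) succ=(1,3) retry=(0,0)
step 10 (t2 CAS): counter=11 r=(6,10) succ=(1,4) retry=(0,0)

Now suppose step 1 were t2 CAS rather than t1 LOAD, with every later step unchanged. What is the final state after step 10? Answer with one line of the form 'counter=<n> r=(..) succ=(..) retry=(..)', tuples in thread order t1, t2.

(re-executing from step 1 with the substitution; state before step 1: counter=6 r=(0,0) succ=(0,0) retry=(0,0))
step 1 (t2 CAS): counter=6 r=(0,0) succ=(0,0) retry=(0,1)
step 2 (t1 CAS): counter=6 r=(0,0) succ=(0,0) retry=(1,1)
step 3 (t2 LOAD): counter=6 r=(0,6) succ=(0,0) retry=(1,1)
step 4 (t2 CAS): counter=7 r=(0,6) succ=(0,1) retry=(1,1)
step 5 (t2 LOAD): counter=7 r=(0,7) succ=(0,1) retry=(1,1)
step 6 (t2 CAS): counter=8 r=(0,7) succ=(0,2) retry=(1,1)
step 7 (t2 LOAD): counter=8 r=(0,8) succ=(0,2) retry=(1,1)
step 8 (t2 CAS): counter=9 r=(0,8) succ=(0,3) retry=(1,1)
step 9 (t2 LOAD): counter=9 r=(0,9) succ=(0,3) retry=(1,1)
step 10 (t2 CAS): counter=10 r=(0,9) succ=(0,4) retry=(1,1)

counter=10 r=(0,9) succ=(0,4) retry=(1,1)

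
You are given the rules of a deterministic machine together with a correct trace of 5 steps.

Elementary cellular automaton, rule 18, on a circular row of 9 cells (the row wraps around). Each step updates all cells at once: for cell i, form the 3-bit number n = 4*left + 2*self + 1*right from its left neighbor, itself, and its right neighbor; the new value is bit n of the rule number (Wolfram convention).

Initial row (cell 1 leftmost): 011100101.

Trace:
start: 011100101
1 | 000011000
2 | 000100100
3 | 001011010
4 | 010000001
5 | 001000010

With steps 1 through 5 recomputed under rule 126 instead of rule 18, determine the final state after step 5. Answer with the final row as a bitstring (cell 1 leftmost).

000001111

(re-executing steps 1..5 under rule 126; state before step 1: 011100101)
1 | 110111111
2 | 011100000
3 | 110110000
4 | 111111001
5 | 000001111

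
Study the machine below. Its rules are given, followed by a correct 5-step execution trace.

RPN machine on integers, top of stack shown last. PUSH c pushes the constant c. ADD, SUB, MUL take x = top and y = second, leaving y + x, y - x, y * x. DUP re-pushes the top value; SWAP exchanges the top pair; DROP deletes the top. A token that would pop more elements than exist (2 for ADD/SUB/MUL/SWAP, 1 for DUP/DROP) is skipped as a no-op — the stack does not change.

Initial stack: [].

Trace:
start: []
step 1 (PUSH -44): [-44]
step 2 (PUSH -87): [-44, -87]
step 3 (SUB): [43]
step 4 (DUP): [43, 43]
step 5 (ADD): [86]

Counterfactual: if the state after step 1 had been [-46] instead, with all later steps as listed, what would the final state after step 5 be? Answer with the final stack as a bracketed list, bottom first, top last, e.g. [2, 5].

state after step 1 := [-46]
step 2 (PUSH -87): [-46, -87]
step 3 (SUB): [41]
step 4 (DUP): [41, 41]
step 5 (ADD): [82]

[82]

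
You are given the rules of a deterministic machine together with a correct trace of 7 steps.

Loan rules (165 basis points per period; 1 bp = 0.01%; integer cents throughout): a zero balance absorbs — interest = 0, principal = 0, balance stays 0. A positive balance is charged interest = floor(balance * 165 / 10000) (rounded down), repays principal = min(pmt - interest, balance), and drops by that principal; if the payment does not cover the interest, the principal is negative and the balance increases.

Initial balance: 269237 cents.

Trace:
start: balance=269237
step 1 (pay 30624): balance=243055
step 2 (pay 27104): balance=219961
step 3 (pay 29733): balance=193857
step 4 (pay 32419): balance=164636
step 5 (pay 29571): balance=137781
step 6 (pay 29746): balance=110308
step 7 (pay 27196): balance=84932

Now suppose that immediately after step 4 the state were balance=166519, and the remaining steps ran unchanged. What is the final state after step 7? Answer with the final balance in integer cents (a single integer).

state after step 4 := balance=166519
step 5 (pay 29571): balance=139695
step 6 (pay 29746): balance=112253
step 7 (pay 27196): balance=86909

86909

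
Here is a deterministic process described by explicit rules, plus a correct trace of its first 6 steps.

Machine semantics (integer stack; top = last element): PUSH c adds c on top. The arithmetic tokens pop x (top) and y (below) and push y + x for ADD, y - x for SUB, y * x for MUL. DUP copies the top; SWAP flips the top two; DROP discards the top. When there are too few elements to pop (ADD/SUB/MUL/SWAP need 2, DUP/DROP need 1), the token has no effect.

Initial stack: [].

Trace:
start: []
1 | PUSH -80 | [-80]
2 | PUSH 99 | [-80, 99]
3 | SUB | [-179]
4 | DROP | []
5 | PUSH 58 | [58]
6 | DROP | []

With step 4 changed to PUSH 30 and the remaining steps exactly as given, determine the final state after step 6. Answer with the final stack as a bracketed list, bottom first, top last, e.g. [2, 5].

[-179, 30]

(re-executing from step 4 with the substitution; state before step 4: [-179])
4 | PUSH 30 | [-179, 30]
5 | PUSH 58 | [-179, 30, 58]
6 | DROP | [-179, 30]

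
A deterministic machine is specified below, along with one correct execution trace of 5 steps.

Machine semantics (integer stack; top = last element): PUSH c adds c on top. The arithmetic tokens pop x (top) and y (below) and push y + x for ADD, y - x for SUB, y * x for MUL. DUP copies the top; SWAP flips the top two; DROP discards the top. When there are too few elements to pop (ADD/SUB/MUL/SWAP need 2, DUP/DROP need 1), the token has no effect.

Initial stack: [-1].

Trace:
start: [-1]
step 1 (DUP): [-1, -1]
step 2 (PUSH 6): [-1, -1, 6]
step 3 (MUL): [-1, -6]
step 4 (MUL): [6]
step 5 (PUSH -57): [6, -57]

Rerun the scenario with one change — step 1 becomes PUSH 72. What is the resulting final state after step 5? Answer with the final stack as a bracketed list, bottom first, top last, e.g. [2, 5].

[-432, -57]

(re-executing from step 1 with the substitution; state before step 1: [-1])
step 1 (PUSH 72): [-1, 72]
step 2 (PUSH 6): [-1, 72, 6]
step 3 (MUL): [-1, 432]
step 4 (MUL): [-432]
step 5 (PUSH -57): [-432, -57]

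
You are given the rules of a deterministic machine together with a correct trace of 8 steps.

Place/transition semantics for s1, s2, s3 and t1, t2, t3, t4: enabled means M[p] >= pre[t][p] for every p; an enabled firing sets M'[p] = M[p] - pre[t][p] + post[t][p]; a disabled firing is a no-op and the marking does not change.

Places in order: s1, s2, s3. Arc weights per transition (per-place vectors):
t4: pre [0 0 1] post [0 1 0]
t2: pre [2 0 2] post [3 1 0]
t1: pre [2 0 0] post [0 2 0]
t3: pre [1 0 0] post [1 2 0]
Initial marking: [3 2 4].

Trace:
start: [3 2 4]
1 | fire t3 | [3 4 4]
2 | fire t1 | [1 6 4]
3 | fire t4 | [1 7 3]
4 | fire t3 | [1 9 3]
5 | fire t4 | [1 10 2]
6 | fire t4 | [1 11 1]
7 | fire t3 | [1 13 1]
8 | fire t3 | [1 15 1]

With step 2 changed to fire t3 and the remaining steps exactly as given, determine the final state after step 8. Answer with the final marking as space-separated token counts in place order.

(re-executing from step 2 with the substitution; state before step 2: [3 4 4])
2 | fire t3 | [3 6 4]
3 | fire t4 | [3 7 3]
4 | fire t3 | [3 9 3]
5 | fire t4 | [3 10 2]
6 | fire t4 | [3 11 1]
7 | fire t3 | [3 13 1]
8 | fire t3 | [3 15 1]

3 15 1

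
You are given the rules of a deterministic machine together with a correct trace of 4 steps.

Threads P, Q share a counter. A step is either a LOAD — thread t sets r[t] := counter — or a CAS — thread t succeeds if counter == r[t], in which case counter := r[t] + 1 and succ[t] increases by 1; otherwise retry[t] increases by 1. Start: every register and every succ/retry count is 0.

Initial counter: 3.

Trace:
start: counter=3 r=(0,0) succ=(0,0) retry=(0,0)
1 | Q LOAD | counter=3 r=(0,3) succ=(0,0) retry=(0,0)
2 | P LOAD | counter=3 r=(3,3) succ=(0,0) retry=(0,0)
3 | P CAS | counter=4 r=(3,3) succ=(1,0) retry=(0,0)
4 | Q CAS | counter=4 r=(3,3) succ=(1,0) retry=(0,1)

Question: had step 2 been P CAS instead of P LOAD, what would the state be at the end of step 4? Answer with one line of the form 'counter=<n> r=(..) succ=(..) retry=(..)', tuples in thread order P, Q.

(re-executing from step 2 with the substitution; state before step 2: counter=3 r=(0,3) succ=(0,0) retry=(0,0))
2 | P CAS | counter=3 r=(0,3) succ=(0,0) retry=(1,0)
3 | P CAS | counter=3 r=(0,3) succ=(0,0) retry=(2,0)
4 | Q CAS | counter=4 r=(0,3) succ=(0,1) retry=(2,0)

counter=4 r=(0,3) succ=(0,1) retry=(2,0)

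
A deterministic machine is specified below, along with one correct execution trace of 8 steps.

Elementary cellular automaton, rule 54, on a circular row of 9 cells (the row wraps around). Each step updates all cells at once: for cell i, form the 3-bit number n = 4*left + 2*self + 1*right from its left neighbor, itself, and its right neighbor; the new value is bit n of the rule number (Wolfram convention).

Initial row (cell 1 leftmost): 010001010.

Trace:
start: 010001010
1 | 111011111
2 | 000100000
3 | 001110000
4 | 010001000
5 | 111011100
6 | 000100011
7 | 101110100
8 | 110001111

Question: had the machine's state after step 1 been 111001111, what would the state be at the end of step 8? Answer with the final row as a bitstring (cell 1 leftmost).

state after step 1 := 111001111
2 | 000110000
3 | 001001000
4 | 011111100
5 | 100000010
6 | 110000111
7 | 001001000
8 | 011111100

011111100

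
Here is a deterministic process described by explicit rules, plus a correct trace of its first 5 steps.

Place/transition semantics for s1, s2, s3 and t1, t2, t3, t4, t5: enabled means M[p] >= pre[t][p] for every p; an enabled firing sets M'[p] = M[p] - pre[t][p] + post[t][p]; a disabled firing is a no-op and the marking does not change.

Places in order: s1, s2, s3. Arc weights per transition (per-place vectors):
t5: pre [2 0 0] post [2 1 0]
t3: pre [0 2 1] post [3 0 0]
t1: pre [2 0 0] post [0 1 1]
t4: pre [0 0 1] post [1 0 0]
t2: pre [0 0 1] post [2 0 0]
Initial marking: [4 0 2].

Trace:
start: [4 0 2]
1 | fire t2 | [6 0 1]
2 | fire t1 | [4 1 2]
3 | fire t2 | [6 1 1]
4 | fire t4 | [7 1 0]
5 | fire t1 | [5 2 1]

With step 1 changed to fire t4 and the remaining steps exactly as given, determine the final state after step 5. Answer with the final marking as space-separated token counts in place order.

(re-executing from step 1 with the substitution; state before step 1: [4 0 2])
1 | fire t4 | [5 0 1]
2 | fire t1 | [3 1 2]
3 | fire t2 | [5 1 1]
4 | fire t4 | [6 1 0]
5 | fire t1 | [4 2 1]

4 2 1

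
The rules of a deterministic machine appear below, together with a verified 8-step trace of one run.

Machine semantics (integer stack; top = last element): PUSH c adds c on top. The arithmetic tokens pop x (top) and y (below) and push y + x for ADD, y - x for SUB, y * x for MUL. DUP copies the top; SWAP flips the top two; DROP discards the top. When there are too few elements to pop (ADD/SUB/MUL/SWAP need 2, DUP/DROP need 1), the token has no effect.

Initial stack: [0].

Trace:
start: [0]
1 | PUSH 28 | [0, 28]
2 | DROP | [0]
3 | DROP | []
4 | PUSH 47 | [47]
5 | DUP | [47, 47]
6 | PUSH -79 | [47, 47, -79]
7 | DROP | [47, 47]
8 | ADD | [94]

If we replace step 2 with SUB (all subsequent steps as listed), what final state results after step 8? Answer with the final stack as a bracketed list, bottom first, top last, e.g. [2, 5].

(re-executing from step 2 with the substitution; state before step 2: [0, 28])
2 | SUB | [-28]
3 | DROP | []
4 | PUSH 47 | [47]
5 | DUP | [47, 47]
6 | PUSH -79 | [47, 47, -79]
7 | DROP | [47, 47]
8 | ADD | [94]

[94]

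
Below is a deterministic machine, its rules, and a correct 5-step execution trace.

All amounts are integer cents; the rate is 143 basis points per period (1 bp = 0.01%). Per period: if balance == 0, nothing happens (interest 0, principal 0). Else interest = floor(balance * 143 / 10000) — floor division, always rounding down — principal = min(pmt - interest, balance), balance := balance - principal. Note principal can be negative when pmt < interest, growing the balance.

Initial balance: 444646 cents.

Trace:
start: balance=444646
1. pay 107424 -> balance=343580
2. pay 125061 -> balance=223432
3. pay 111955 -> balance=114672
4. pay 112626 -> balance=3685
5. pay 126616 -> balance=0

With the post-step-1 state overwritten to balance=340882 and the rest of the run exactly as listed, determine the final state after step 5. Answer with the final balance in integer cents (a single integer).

0

state after step 1 := balance=340882
2. pay 125061 -> balance=220695
3. pay 111955 -> balance=111895
4. pay 112626 -> balance=869
5. pay 126616 -> balance=0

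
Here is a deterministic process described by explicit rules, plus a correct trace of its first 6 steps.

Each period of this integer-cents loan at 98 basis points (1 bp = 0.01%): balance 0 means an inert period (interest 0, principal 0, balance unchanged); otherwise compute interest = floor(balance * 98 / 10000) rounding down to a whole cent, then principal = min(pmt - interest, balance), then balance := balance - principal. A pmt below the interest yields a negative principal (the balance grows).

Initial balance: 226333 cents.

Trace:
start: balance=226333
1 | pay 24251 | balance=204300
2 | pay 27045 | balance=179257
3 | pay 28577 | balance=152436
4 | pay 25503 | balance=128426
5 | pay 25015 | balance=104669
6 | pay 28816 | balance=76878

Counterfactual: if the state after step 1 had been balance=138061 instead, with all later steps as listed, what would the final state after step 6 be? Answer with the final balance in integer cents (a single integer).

7329

state after step 1 := balance=138061
2 | pay 27045 | balance=112368
3 | pay 28577 | balance=84892
4 | pay 25503 | balance=60220
5 | pay 25015 | balance=35795
6 | pay 28816 | balance=7329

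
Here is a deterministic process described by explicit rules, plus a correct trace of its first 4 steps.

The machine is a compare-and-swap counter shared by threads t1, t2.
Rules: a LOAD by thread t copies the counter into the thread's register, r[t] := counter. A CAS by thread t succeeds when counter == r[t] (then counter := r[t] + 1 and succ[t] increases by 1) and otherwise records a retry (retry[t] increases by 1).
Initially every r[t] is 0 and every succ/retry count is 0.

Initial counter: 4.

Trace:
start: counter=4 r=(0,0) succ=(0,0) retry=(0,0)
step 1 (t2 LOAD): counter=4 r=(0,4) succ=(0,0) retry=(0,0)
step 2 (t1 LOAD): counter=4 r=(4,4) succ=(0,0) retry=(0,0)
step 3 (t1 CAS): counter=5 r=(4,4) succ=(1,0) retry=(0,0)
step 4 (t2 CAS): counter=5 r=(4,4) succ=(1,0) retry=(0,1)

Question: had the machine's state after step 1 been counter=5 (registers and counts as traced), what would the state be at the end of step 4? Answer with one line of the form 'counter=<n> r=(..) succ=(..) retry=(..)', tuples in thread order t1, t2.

state after step 1 := counter=5 r=(0,4) succ=(0,0) retry=(0,0)
step 2 (t1 LOAD): counter=5 r=(5,4) succ=(0,0) retry=(0,0)
step 3 (t1 CAS): counter=6 r=(5,4) succ=(1,0) retry=(0,0)
step 4 (t2 CAS): counter=6 r=(5,4) succ=(1,0) retry=(0,1)

counter=6 r=(5,4) succ=(1,0) retry=(0,1)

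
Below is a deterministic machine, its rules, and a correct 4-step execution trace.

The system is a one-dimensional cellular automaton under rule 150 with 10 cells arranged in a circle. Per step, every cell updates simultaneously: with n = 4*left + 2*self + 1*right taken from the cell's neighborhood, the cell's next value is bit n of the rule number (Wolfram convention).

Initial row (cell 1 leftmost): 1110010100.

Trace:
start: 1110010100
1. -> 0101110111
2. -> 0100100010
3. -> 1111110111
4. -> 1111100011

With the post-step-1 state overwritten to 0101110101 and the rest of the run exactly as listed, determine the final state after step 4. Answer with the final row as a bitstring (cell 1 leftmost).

0011111001

state after step 1 := 0101110101
2. -> 0100100101
3. -> 0111111101
4. -> 0011111001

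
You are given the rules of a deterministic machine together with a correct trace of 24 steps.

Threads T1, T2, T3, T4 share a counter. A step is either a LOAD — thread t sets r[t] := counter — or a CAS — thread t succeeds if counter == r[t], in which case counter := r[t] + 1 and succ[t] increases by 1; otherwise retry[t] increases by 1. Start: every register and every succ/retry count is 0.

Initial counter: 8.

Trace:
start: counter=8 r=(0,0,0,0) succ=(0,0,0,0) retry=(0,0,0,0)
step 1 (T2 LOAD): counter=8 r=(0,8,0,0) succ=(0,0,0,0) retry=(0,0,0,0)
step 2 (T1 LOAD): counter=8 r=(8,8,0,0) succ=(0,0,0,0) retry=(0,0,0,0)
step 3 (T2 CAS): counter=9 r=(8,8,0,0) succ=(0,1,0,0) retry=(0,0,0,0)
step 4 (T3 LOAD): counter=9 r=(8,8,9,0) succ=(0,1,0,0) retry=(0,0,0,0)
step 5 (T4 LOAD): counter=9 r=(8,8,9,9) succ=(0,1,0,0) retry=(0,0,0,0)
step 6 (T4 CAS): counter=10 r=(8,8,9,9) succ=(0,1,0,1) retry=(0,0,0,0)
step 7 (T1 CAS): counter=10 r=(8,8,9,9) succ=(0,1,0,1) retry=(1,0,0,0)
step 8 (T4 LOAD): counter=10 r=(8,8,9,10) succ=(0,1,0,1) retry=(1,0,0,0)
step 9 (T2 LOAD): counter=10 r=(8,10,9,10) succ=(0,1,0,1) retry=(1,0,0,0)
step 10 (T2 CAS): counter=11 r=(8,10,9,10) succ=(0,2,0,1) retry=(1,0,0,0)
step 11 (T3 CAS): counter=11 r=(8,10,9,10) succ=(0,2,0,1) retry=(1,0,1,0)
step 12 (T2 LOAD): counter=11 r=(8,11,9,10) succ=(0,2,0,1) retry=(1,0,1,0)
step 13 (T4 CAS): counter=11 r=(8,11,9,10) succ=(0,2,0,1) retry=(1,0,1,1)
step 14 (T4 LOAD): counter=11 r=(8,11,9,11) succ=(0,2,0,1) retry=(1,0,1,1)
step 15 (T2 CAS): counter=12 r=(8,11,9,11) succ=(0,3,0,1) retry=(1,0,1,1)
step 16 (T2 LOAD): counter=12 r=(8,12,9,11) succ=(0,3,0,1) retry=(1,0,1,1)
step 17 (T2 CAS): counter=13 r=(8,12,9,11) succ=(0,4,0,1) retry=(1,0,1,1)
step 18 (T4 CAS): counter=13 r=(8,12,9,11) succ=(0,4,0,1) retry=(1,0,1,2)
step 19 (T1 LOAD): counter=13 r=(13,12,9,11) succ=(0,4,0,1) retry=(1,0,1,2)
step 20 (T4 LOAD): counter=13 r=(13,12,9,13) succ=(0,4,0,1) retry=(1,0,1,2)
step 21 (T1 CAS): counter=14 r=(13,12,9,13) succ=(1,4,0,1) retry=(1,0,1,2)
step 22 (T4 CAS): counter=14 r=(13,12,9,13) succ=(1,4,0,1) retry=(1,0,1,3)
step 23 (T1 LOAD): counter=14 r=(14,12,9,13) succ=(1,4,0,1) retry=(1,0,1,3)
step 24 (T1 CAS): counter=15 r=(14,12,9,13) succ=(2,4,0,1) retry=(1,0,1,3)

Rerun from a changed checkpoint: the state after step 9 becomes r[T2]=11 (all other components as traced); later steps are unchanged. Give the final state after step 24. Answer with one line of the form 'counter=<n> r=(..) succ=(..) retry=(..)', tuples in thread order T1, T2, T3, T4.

state after step 9 := counter=10 r=(8,11,9,10) succ=(0,1,0,1) retry=(1,0,0,0)
step 10 (T2 CAS): counter=10 r=(8,11,9,10) succ=(0,1,0,1) retry=(1,1,0,0)
step 11 (T3 CAS): counter=10 r=(8,11,9,10) succ=(0,1,0,1) retry=(1,1,1,0)
step 12 (T2 LOAD): counter=10 r=(8,10,9,10) succ=(0,1,0,1) retry=(1,1,1,0)
step 13 (T4 CAS): counter=11 r=(8,10,9,10) succ=(0,1,0,2) retry=(1,1,1,0)
step 14 (T4 LOAD): counter=11 r=(8,10,9,11) succ=(0,1,0,2) retry=(1,1,1,0)
step 15 (T2 CAS): counter=11 r=(8,10,9,11) succ=(0,1,0,2) retry=(1,2,1,0)
step 16 (T2 LOAD): counter=11 r=(8,11,9,11) succ=(0,1,0,2) retry=(1,2,1,0)
step 17 (T2 CAS): counter=12 r=(8,11,9,11) succ=(0,2,0,2) retry=(1,2,1,0)
step 18 (T4 CAS): counter=12 r=(8,11,9,11) succ=(0,2,0,2) retry=(1,2,1,1)
step 19 (T1 LOAD): counter=12 r=(12,11,9,11) succ=(0,2,0,2) retry=(1,2,1,1)
step 20 (T4 LOAD): counter=12 r=(12,11,9,12) succ=(0,2,0,2) retry=(1,2,1,1)
step 21 (T1 CAS): counter=13 r=(12,11,9,12) succ=(1,2,0,2) retry=(1,2,1,1)
step 22 (T4 CAS): counter=13 r=(12,11,9,12) succ=(1,2,0,2) retry=(1,2,1,2)
step 23 (T1 LOAD): counter=13 r=(13,11,9,12) succ=(1,2,0,2) retry=(1,2,1,2)
step 24 (T1 CAS): counter=14 r=(13,11,9,12) succ=(2,2,0,2) retry=(1,2,1,2)

counter=14 r=(13,11,9,12) succ=(2,2,0,2) retry=(1,2,1,2)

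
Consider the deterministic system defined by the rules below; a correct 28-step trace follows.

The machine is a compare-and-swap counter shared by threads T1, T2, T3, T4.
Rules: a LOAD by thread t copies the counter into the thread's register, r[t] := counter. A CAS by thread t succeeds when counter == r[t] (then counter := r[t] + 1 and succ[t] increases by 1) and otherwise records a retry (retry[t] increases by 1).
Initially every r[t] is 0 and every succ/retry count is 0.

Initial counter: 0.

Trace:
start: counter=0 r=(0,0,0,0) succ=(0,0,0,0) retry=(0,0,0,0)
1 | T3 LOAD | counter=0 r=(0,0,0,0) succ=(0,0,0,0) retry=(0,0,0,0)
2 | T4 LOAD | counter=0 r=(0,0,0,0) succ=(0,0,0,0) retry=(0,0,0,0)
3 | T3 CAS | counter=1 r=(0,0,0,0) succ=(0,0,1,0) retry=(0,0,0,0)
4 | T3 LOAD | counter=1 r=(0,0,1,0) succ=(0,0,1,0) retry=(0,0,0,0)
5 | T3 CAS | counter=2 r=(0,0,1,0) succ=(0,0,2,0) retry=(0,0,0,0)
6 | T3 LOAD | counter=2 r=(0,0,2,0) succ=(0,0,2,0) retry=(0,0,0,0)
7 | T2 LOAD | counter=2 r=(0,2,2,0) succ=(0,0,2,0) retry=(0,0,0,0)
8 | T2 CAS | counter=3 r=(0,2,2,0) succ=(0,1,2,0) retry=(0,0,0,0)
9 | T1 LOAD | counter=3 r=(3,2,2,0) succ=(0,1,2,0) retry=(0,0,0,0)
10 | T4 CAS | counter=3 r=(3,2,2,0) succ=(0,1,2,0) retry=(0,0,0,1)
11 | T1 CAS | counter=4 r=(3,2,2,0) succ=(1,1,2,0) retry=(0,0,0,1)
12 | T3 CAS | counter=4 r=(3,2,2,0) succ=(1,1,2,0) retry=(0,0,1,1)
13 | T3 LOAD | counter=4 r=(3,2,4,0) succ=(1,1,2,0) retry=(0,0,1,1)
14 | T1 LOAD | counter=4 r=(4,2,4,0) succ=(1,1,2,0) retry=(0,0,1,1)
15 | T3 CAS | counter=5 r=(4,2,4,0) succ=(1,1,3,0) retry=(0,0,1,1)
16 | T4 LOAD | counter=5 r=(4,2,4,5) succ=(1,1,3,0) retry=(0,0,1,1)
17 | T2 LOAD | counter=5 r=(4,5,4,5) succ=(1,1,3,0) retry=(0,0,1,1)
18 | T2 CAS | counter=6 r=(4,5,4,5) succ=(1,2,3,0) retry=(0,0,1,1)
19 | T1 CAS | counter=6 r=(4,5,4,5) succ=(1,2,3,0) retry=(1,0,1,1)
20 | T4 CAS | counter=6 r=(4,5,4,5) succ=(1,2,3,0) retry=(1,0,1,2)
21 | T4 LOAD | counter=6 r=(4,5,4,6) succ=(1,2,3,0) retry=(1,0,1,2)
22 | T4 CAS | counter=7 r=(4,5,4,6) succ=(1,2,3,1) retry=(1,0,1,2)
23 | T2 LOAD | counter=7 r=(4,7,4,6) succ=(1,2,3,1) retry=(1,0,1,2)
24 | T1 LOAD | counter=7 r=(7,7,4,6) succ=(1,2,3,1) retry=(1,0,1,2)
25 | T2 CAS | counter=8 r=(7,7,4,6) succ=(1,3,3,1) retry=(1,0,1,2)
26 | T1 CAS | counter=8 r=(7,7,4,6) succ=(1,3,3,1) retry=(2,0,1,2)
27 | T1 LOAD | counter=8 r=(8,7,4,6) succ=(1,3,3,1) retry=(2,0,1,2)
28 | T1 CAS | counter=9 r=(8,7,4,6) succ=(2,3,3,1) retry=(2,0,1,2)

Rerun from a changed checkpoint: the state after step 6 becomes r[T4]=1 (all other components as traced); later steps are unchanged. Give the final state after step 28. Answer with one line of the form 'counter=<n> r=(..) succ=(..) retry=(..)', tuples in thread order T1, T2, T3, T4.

counter=9 r=(8,7,4,6) succ=(2,3,3,1) retry=(2,0,1,2)

state after step 6 := counter=2 r=(0,0,2,1) succ=(0,0,2,0) retry=(0,0,0,0)
7 | T2 LOAD | counter=2 r=(0,2,2,1) succ=(0,0,2,0) retry=(0,0,0,0)
8 | T2 CAS | counter=3 r=(0,2,2,1) succ=(0,1,2,0) retry=(0,0,0,0)
9 | T1 LOAD | counter=3 r=(3,2,2,1) succ=(0,1,2,0) retry=(0,0,0,0)
10 | T4 CAS | counter=3 r=(3,2,2,1) succ=(0,1,2,0) retry=(0,0,0,1)
11 | T1 CAS | counter=4 r=(3,2,2,1) succ=(1,1,2,0) retry=(0,0,0,1)
12 | T3 CAS | counter=4 r=(3,2,2,1) succ=(1,1,2,0) retry=(0,0,1,1)
13 | T3 LOAD | counter=4 r=(3,2,4,1) succ=(1,1,2,0) retry=(0,0,1,1)
14 | T1 LOAD | counter=4 r=(4,2,4,1) succ=(1,1,2,0) retry=(0,0,1,1)
15 | T3 CAS | counter=5 r=(4,2,4,1) succ=(1,1,3,0) retry=(0,0,1,1)
16 | T4 LOAD | counter=5 r=(4,2,4,5) succ=(1,1,3,0) retry=(0,0,1,1)
17 | T2 LOAD | counter=5 r=(4,5,4,5) succ=(1,1,3,0) retry=(0,0,1,1)
18 | T2 CAS | counter=6 r=(4,5,4,5) succ=(1,2,3,0) retry=(0,0,1,1)
19 | T1 CAS | counter=6 r=(4,5,4,5) succ=(1,2,3,0) retry=(1,0,1,1)
20 | T4 CAS | counter=6 r=(4,5,4,5) succ=(1,2,3,0) retry=(1,0,1,2)
21 | T4 LOAD | counter=6 r=(4,5,4,6) succ=(1,2,3,0) retry=(1,0,1,2)
22 | T4 CAS | counter=7 r=(4,5,4,6) succ=(1,2,3,1) retry=(1,0,1,2)
23 | T2 LOAD | counter=7 r=(4,7,4,6) succ=(1,2,3,1) retry=(1,0,1,2)
24 | T1 LOAD | counter=7 r=(7,7,4,6) succ=(1,2,3,1) retry=(1,0,1,2)
25 | T2 CAS | counter=8 r=(7,7,4,6) succ=(1,3,3,1) retry=(1,0,1,2)
26 | T1 CAS | counter=8 r=(7,7,4,6) succ=(1,3,3,1) retry=(2,0,1,2)
27 | T1 LOAD | counter=8 r=(8,7,4,6) succ=(1,3,3,1) retry=(2,0,1,2)
28 | T1 CAS | counter=9 r=(8,7,4,6) succ=(2,3,3,1) retry=(2,0,1,2)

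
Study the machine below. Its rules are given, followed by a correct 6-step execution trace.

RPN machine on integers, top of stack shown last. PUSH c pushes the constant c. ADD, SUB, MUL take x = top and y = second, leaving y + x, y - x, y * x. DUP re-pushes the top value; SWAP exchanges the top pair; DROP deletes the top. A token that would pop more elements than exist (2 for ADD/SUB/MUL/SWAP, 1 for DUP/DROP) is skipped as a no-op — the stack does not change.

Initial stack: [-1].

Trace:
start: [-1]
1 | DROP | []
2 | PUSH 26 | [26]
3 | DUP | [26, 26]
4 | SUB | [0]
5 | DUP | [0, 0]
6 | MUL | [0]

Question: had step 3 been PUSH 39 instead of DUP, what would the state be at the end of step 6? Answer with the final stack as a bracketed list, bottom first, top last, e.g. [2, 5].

(re-executing from step 3 with the substitution; state before step 3: [26])
3 | PUSH 39 | [26, 39]
4 | SUB | [-13]
5 | DUP | [-13, -13]
6 | MUL | [169]

[169]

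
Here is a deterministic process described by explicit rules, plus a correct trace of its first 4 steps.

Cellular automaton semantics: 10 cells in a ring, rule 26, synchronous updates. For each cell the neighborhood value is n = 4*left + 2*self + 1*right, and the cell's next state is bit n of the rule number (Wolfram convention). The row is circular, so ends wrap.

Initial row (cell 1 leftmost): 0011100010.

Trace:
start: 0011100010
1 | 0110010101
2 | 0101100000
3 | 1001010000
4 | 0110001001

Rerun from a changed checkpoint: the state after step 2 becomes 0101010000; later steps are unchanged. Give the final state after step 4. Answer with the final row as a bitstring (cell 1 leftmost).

0100010101

state after step 2 := 0101010000
3 | 1000001000
4 | 0100010101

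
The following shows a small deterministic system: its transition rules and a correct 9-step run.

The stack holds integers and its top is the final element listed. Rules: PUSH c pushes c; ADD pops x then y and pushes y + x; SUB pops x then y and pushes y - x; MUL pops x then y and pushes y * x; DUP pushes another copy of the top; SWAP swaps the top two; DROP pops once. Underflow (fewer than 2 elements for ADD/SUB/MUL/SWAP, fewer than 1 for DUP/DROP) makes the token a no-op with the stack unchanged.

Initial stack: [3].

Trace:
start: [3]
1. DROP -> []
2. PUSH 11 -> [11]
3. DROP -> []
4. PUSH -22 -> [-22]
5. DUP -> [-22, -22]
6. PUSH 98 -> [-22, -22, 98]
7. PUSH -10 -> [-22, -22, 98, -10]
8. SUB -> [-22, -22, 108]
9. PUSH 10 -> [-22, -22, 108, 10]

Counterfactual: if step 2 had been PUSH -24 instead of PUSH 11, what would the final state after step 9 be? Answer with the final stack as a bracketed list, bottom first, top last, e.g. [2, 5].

[-22, -22, 108, 10]

(re-executing from step 2 with the substitution; state before step 2: [])
2. PUSH -24 -> [-24]
3. DROP -> []
4. PUSH -22 -> [-22]
5. DUP -> [-22, -22]
6. PUSH 98 -> [-22, -22, 98]
7. PUSH -10 -> [-22, -22, 98, -10]
8. SUB -> [-22, -22, 108]
9. PUSH 10 -> [-22, -22, 108, 10]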